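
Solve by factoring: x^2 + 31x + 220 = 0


We need two numbers that multiply to 220 and add to 31.
Those numbers are 20 and 11 (since 20 * 11 = 220 and 20 + 11 = 31).
So x^2 + 31x + 220 = (x + 20)(x + 11) = 0
Setting each factor to zero: x = -20 or x = -11

x = -20, x = -11


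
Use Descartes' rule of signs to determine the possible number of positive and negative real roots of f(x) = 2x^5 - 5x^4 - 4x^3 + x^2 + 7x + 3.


Descartes' rule of signs:

For positive roots, count sign changes in f(x) = 2x^5 - 5x^4 - 4x^3 + x^2 + 7x + 3:
Signs of coefficients: +, -, -, +, +, +
Number of sign changes: 2
Possible positive real roots: 2, 0

For negative roots, examine f(-x) = -2x^5 - 5x^4 + 4x^3 + x^2 - 7x + 3:
Signs of coefficients: -, -, +, +, -, +
Number of sign changes: 3
Possible negative real roots: 3, 1

Positive roots: 2 or 0; Negative roots: 3 or 1


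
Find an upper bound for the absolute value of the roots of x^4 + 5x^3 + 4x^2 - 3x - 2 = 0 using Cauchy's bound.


Cauchy's bound: all roots r satisfy |r| <= 1 + max(|a_i/a_n|) for i = 0,...,n-1
where a_n is the leading coefficient.

Coefficients: [1, 5, 4, -3, -2]
Leading coefficient a_n = 1
Ratios |a_i/a_n|: 5, 4, 3, 2
Maximum ratio: 5
Cauchy's bound: |r| <= 1 + 5 = 6

Upper bound = 6


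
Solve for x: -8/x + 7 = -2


Subtract 7 from both sides: -8/x = -9
Multiply both sides by x: -8 = -9 * x
Divide by -9: x = 8/9

x = 8/9


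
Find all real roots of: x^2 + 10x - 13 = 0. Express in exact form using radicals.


Using the quadratic formula: x = (-b ± sqrt(b^2 - 4ac)) / (2a)
Here a = 1, b = 10, c = -13
Discriminant = b^2 - 4ac = 10^2 - 4(1)(-13) = 100 + 52 = 152
Since discriminant = 152 > 0, there are two real roots.
x = (-10 ± 2*sqrt(38)) / 2
Simplifying: x = -5 ± sqrt(38)
Numerically: x ≈ 1.1644 or x ≈ -11.1644

x = -5 + sqrt(38) or x = -5 - sqrt(38)


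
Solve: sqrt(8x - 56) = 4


Square both sides: 8x - 56 = 4^2 = 16
8x = 16 + 56 = 72
x = 9
Check: sqrt(8*9 - 56) = sqrt(16) = 4 ✓

x = 9


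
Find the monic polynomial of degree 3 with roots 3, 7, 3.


A monic polynomial with roots 3, 7, 3 is:
p(x) = (x - 3)(x - 7)(x - 3)
After multiplying by (x - 3): x - 3
After multiplying by (x - 7): x^2 - 10x + 21
After multiplying by (x - 3): x^3 - 13x^2 + 51x - 63

x^3 - 13x^2 + 51x - 63


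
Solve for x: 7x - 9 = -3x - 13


Starting with: 7x - 9 = -3x - 13
Move all x terms to left: (7 + 3)x = -13 + 9
Simplify: 10x = -4
Divide both sides by 10: x = -2/5

x = -2/5


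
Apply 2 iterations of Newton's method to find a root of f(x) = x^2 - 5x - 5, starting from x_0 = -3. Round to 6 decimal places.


Newton's method: x_(n+1) = x_n - f(x_n)/f'(x_n)
f(x) = x^2 - 5x - 5
f'(x) = 2x - 5

Iteration 1:
  f(-3.000000) = 19.000000
  f'(-3.000000) = -11.000000
  x_1 = -3.000000 - (19.000000)/(-11.000000) = -1.272727

Iteration 2:
  f(-1.272727) = 2.983471
  f'(-1.272727) = -7.545455
  x_2 = -1.272727 - (2.983471)/(-7.545455) = -0.877327

x_2 = -0.877327


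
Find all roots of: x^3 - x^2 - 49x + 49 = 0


Let p(x) = x^3 - x^2 - 49x + 49. By the rational root theorem (leading coefficient 1), any rational root is an integer divisor of 49: try ±1, ±2, ... in turn.
Test x = 1: value = 0 ✓, so (x - 1) is a factor.
Synthetic division by (x - 1): bring down 1; 1(1) - 1 = 0; 0(1) - 49 = -49; (-49)(1) + 49 = 0 → quotient x^2 - 49, remainder 0.
Solve the quadratic x^2 - 49 = 0: discriminant = 0^2 - 4(1)(-49) = 0 + 196 = 196.
sqrt(196) = 14, so x = (0 ± 14)/2: x = 7 or x = -7.
Collecting all roots found:

x = -7, x = 1, x = 7


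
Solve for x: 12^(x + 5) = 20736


Express both sides with the same base.
20736 = 12^4
Since the bases match, equate exponents: x + 5 = 4
So x = 4 - (5) = -1

x = -1


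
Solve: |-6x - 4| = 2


An absolute value equation |expr| = 2 gives two cases:
Case 1: -6x - 4 = 2
  -6x = 6, so x = -1
Case 2: -6x - 4 = -2
  -6x = 2, so x = -1/3

x = -1, x = -1/3


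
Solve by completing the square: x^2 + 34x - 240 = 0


Start: x^2 + 34x - 240 = 0
Move constant: x^2 + 34x = 240
Half of 34 is 17, squared is 289
Add 289 to both sides: x^2 + 34x + 289 = 529
(x + 17)^2 = 529
x + 17 = ±23
x = -17 + 23 = 6 or x = -17 - 23 = -40

x = -40, x = 6


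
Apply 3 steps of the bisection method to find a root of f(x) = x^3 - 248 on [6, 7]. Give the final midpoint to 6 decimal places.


f(x) = x^3 - 248
f(6) = -32 < 0
f(7) = 95 > 0

Step 1: midpoint = (6.000000 + 7.000000)/2 = 6.500000
  f(6.500000) = 26.625000
  f(mid) > 0, so root is in [6.000000, 6.500000]

Step 2: midpoint = (6.000000 + 6.500000)/2 = 6.250000
  f(6.250000) = -3.859375
  f(mid) < 0, so root is in [6.250000, 6.500000]

Step 3: midpoint = (6.250000 + 6.500000)/2 = 6.375000
  f(6.375000) = 11.083984
  f(mid) > 0, so root is in [6.250000, 6.375000]

midpoint = 6.375000


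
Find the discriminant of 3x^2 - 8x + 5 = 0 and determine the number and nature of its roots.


For ax^2 + bx + c = 0, discriminant D = b^2 - 4ac
Here a = 3, b = -8, c = 5
D = (-8)^2 - 4(3)(5) = 64 - 60 = 4

D = 4 > 0 and is a perfect square (sqrt = 2)
The equation has 2 distinct real rational roots.

Discriminant = 4, 2 distinct real rational roots


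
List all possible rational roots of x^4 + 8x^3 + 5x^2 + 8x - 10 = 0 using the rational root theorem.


Rational root theorem: possible roots are ±p/q where:
  p divides the constant term (-10): p ∈ {1, 2, 5, 10}
  q divides the leading coefficient (1): q ∈ {1}

All possible rational roots: -10, -5, -2, -1, 1, 2, 5, 10

-10, -5, -2, -1, 1, 2, 5, 10


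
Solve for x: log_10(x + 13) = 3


Convert to exponential form: x + 13 = 10^3 = 1000
x = 1000 - 13 = 987
Check: log_10(987 + 13) = log_10(1000) = log_10(1000) = 3 ✓

x = 987


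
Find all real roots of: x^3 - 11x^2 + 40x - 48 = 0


Let p(x) = x^3 - 11x^2 + 40x - 48. By the rational root theorem (leading coefficient 1), any rational root is an integer divisor of 48: try ±1, ±2, ... in turn.
Test x = 1: value = -18 ≠ 0.
Test x = -1: value = -100 ≠ 0.
Test x = 2: value = -4 ≠ 0.
Test x = -2: value = -180 ≠ 0.
Test x = 3: value = 0 ✓, so (x - 3) is a factor.
Synthetic division by (x - 3): bring down 1; 1(3) - 11 = -8; (-8)(3) + 40 = 16; 16(3) - 48 = 0 → quotient x^2 - 8x + 16, remainder 0.
Solve the quadratic x^2 - 8x + 16 = 0: discriminant = (-8)^2 - 4(1)(16) = 64 - 64 = 0.
Discriminant = 0, so a double root: x = 8/2 = 4.

x = 3, x = 4 (multiplicity 2)


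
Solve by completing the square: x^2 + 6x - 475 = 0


Start: x^2 + 6x - 475 = 0
Move constant: x^2 + 6x = 475
Half of 6 is 3, squared is 9
Add 9 to both sides: x^2 + 6x + 9 = 484
(x + 3)^2 = 484
x + 3 = ±22
x = -3 + 22 = 19 or x = -3 - 22 = -25

x = -25, x = 19


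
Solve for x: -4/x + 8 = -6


Subtract 8 from both sides: -4/x = -14
Multiply both sides by x: -4 = -14 * x
Divide by -14: x = 2/7

x = 2/7


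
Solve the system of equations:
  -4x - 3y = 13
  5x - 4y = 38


Using Cramer's rule:
Determinant D = (-4)(-4) - (5)(-3) = 16 + 15 = 31
Dx = (13)(-4) - (38)(-3) = -52 + 114 = 62
Dy = (-4)(38) - (5)(13) = -152 - 65 = -217
x = Dx/D = 62/31 = 2
y = Dy/D = -217/31 = -7

x = 2, y = -7


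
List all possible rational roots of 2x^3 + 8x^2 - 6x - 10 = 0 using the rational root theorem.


Rational root theorem: possible roots are ±p/q where:
  p divides the constant term (-10): p ∈ {1, 2, 5, 10}
  q divides the leading coefficient (2): q ∈ {1, 2}

All possible rational roots: -10, -5, -5/2, -2, -1, -1/2, 1/2, 1, 2, 5/2, 5, 10

-10, -5, -5/2, -2, -1, -1/2, 1/2, 1, 2, 5/2, 5, 10


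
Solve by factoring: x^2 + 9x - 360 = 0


We need two numbers that multiply to -360 and add to 9.
Those numbers are 24 and -15 (since 24 * (-15) = -360 and 24 + (-15) = 9).
So x^2 + 9x - 360 = (x + 24)(x - 15) = 0
Setting each factor to zero: x = -24 or x = 15

x = -24, x = 15


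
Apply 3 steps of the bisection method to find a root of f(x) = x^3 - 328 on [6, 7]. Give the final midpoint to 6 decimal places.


f(x) = x^3 - 328
f(6) = -112 < 0
f(7) = 15 > 0

Step 1: midpoint = (6.000000 + 7.000000)/2 = 6.500000
  f(6.500000) = -53.375000
  f(mid) < 0, so root is in [6.500000, 7.000000]

Step 2: midpoint = (6.500000 + 7.000000)/2 = 6.750000
  f(6.750000) = -20.453125
  f(mid) < 0, so root is in [6.750000, 7.000000]

Step 3: midpoint = (6.750000 + 7.000000)/2 = 6.875000
  f(6.875000) = -3.048828
  f(mid) < 0, so root is in [6.875000, 7.000000]

midpoint = 6.875000


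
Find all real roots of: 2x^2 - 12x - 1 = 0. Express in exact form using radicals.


Using the quadratic formula: x = (-b ± sqrt(b^2 - 4ac)) / (2a)
Here a = 2, b = -12, c = -1
Discriminant = b^2 - 4ac = (-12)^2 - 4(2)(-1) = 144 + 8 = 152
Since discriminant = 152 > 0, there are two real roots.
x = (12 ± 2*sqrt(38)) / 4
Simplifying: x = (6 ± sqrt(38)) / 2
Numerically: x ≈ 6.0822 or x ≈ -0.0822

x = (6 + sqrt(38)) / 2 or x = (6 - sqrt(38)) / 2


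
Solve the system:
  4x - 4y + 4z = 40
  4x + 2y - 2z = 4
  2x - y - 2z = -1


Using Cramer's rule. Expand each determinant along the first row.
D  = 4*[2*(-2) - (-2)*(-1)] - (-4)*[4*(-2) - (-2)*2] + 4*[4*(-1) - 2*2]
  = 4*(-6) - (-4)*(-4) + 4*(-8) = -72
Dx = 40*[2*(-2) - (-2)*(-1)] - (-4)*[4*(-2) - (-2)*(-1)] + 4*[4*(-1) - 2*(-1)]
  = 40*(-6) - (-4)*(-10) + 4*(-2) = -288
Dy = 4*[4*(-2) - (-2)*(-1)] - 40*[4*(-2) - (-2)*2] + 4*[4*(-1) - 4*2]
  = 4*(-10) - 40*(-4) + 4*(-12) = 72
Dz = 4*[2*(-1) - 4*(-1)] - (-4)*[4*(-1) - 4*2] + 40*[4*(-1) - 2*2]
  = 4*(2) - (-4)*(-12) + 40*(-8) = -360
x = Dx/D = -288/-72 = 4, y = Dy/D = 72/-72 = -1, z = Dz/D = -360/-72 = 5
Check eq1: (4)(4) + (-4)(-1) + (4)(5) = 40 = 40 ✓
Check eq2: (4)(4) + (2)(-1) + (-2)(5) = 4 = 4 ✓
Check eq3: (2)(4) + (-1)(-1) + (-2)(5) = -1 = -1 ✓

x = 4, y = -1, z = 5


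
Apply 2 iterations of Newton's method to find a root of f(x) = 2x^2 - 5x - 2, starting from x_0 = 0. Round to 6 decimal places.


Newton's method: x_(n+1) = x_n - f(x_n)/f'(x_n)
f(x) = 2x^2 - 5x - 2
f'(x) = 4x - 5

Iteration 1:
  f(0.000000) = -2.000000
  f'(0.000000) = -5.000000
  x_1 = 0.000000 - (-2.000000)/(-5.000000) = -0.400000

Iteration 2:
  f(-0.400000) = 0.320000
  f'(-0.400000) = -6.600000
  x_2 = -0.400000 - (0.320000)/(-6.600000) = -0.351515

x_2 = -0.351515


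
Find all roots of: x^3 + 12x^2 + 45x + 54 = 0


Let p(x) = x^3 + 12x^2 + 45x + 54. By the rational root theorem (leading coefficient 1), any rational root is an integer divisor of 54: try ±1, ±2, ... in turn.
Test x = 1: value = 112 ≠ 0.
Test x = -1: value = 20 ≠ 0.
Test x = 2: value = 200 ≠ 0.
Test x = -2: value = 4 ≠ 0.
Test x = 3: value = 324 ≠ 0.
Test x = -3: value = 0 ✓, so (x + 3) is a factor.
Synthetic division by (x + 3): bring down 1; 1(-3) + 12 = 9; 9(-3) + 45 = 18; 18(-3) + 54 = 0 → quotient x^2 + 9x + 18, remainder 0.
Solve the quadratic x^2 + 9x + 18 = 0: discriminant = 9^2 - 4(1)(18) = 81 - 72 = 9.
sqrt(9) = 3, so x = (-9 ± 3)/2: x = -3 or x = -6.
Collecting all roots found:

x = -6, x = -3 (multiplicity 2)


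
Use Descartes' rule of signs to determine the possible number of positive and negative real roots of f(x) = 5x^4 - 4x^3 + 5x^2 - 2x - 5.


Descartes' rule of signs:

For positive roots, count sign changes in f(x) = 5x^4 - 4x^3 + 5x^2 - 2x - 5:
Signs of coefficients: +, -, +, -, -
Number of sign changes: 3
Possible positive real roots: 3, 1

For negative roots, examine f(-x) = 5x^4 + 4x^3 + 5x^2 + 2x - 5:
Signs of coefficients: +, +, +, +, -
Number of sign changes: 1
Possible negative real roots: 1

Positive roots: 3 or 1; Negative roots: 1


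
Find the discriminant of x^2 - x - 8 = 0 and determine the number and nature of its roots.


For ax^2 + bx + c = 0, discriminant D = b^2 - 4ac
Here a = 1, b = -1, c = -8
D = (-1)^2 - 4(1)(-8) = 1 + 32 = 33

D = 33 > 0 but not a perfect square
The equation has 2 distinct real irrational roots.

Discriminant = 33, 2 distinct real irrational roots


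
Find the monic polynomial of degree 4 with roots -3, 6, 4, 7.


A monic polynomial with roots -3, 6, 4, 7 is:
p(x) = (x + 3)(x - 6)(x - 4)(x - 7)
After multiplying by (x + 3): x + 3
After multiplying by (x - 6): x^2 - 3x - 18
After multiplying by (x - 4): x^3 - 7x^2 - 6x + 72
After multiplying by (x - 7): x^4 - 14x^3 + 43x^2 + 114x - 504

x^4 - 14x^3 + 43x^2 + 114x - 504


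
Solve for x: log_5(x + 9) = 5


Convert to exponential form: x + 9 = 5^5 = 3125
x = 3125 - 9 = 3116
Check: log_5(3116 + 9) = log_5(3125) = log_5(3125) = 5 ✓

x = 3116


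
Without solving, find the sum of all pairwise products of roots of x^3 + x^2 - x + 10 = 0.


By Vieta's formulas for x^3 + bx^2 + cx + d = 0:
  r1 + r2 + r3 = -b/a = -1
  r1*r2 + r1*r3 + r2*r3 = c/a = -1
  r1*r2*r3 = -d/a = -10


Sum of pairwise products = -1


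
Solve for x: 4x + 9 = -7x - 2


Starting with: 4x + 9 = -7x - 2
Move all x terms to left: (4 + 7)x = -2 - 9
Simplify: 11x = -11
Divide both sides by 11: x = -1

x = -1


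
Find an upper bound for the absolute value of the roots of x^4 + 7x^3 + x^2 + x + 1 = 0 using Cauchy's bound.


Cauchy's bound: all roots r satisfy |r| <= 1 + max(|a_i/a_n|) for i = 0,...,n-1
where a_n is the leading coefficient.

Coefficients: [1, 7, 1, 1, 1]
Leading coefficient a_n = 1
Ratios |a_i/a_n|: 7, 1, 1, 1
Maximum ratio: 7
Cauchy's bound: |r| <= 1 + 7 = 8

Upper bound = 8


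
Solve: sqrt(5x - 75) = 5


Square both sides: 5x - 75 = 5^2 = 25
5x = 25 + 75 = 100
x = 20
Check: sqrt(5*20 - 75) = sqrt(25) = 5 ✓

x = 20


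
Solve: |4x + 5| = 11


An absolute value equation |expr| = 11 gives two cases:
Case 1: 4x + 5 = 11
  4x = 6, so x = 3/2
Case 2: 4x + 5 = -11
  4x = -16, so x = -4

x = -4, x = 3/2


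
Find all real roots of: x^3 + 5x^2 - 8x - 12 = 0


Let p(x) = x^3 + 5x^2 - 8x - 12. By the rational root theorem (leading coefficient 1), any rational root is an integer divisor of 12: try ±1, ±2, ... in turn.
Test x = 1: value = -14 ≠ 0.
Test x = -1: value = 0 ✓, so (x + 1) is a factor.
Synthetic division by (x + 1): bring down 1; 1(-1) + 5 = 4; 4(-1) - 8 = -12; (-12)(-1) - 12 = 0 → quotient x^2 + 4x - 12, remainder 0.
Solve the quadratic x^2 + 4x - 12 = 0: discriminant = 4^2 - 4(1)(-12) = 16 + 48 = 64.
sqrt(64) = 8, so x = (-4 ± 8)/2: x = 2 or x = -6.

x = -6, x = -1, x = 2


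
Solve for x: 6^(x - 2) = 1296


Express both sides with the same base.
1296 = 6^4
Since the bases match, equate exponents: x - 2 = 4
So x = 4 - (-2) = 6

x = 6


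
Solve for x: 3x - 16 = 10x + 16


Starting with: 3x - 16 = 10x + 16
Move all x terms to left: (3 - 10)x = 16 + 16
Simplify: -7x = 32
Divide both sides by -7: x = -32/7

x = -32/7


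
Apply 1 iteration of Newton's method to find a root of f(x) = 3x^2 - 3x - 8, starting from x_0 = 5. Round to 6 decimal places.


Newton's method: x_(n+1) = x_n - f(x_n)/f'(x_n)
f(x) = 3x^2 - 3x - 8
f'(x) = 6x - 3

Iteration 1:
  f(5.000000) = 52.000000
  f'(5.000000) = 27.000000
  x_1 = 5.000000 - (52.000000)/(27.000000) = 3.074074

x_1 = 3.074074


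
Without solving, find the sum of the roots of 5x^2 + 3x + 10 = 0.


By Vieta's formulas for ax^2 + bx + c = 0:
  Sum of roots = -b/a
  Product of roots = c/a

Here a = 5, b = 3, c = 10
Sum = -(3)/5 = -3/5
Product = 10/5 = 2

Sum = -3/5


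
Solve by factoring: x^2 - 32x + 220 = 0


We need two numbers that multiply to 220 and add to -32.
Those numbers are -22 and -10 (since (-22) * (-10) = 220 and (-22) + (-10) = -32).
So x^2 - 32x + 220 = (x - 22)(x - 10) = 0
Setting each factor to zero: x = 22 or x = 10

x = 10, x = 22


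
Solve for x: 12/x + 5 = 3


Subtract 5 from both sides: 12/x = -2
Multiply both sides by x: 12 = -2 * x
Divide by -2: x = -6

x = -6


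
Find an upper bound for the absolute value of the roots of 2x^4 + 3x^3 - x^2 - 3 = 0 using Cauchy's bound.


Cauchy's bound: all roots r satisfy |r| <= 1 + max(|a_i/a_n|) for i = 0,...,n-1
where a_n is the leading coefficient.

Coefficients: [2, 3, -1, 0, -3]
Leading coefficient a_n = 2
Ratios |a_i/a_n|: 3/2, 1/2, 0, 3/2
Maximum ratio: 3/2
Cauchy's bound: |r| <= 1 + 3/2 = 5/2

Upper bound = 5/2


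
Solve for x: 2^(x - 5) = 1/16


Express both sides with the same base.
1/16 = 2^(-4)
Since the bases match, equate exponents: x - 5 = -4
So x = -4 - (-5) = 1

x = 1


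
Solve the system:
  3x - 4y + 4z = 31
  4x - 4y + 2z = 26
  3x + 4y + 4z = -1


Using Cramer's rule. Expand each determinant along the first row.
D  = 3*[(-4)*4 - 2*4] - (-4)*[4*4 - 2*3] + 4*[4*4 - (-4)*3]
  = 3*(-24) - (-4)*(10) + 4*(28) = 80
Dx = 31*[(-4)*4 - 2*4] - (-4)*[26*4 - 2*(-1)] + 4*[26*4 - (-4)*(-1)]
  = 31*(-24) - (-4)*(106) + 4*(100) = 80
Dy = 3*[26*4 - 2*(-1)] - 31*[4*4 - 2*3] + 4*[4*(-1) - 26*3]
  = 3*(106) - 31*(10) + 4*(-82) = -320
Dz = 3*[(-4)*(-1) - 26*4] - (-4)*[4*(-1) - 26*3] + 31*[4*4 - (-4)*3]
  = 3*(-100) - (-4)*(-82) + 31*(28) = 240
x = Dx/D = 80/80 = 1, y = Dy/D = -320/80 = -4, z = Dz/D = 240/80 = 3
Check eq1: (3)(1) + (-4)(-4) + (4)(3) = 31 = 31 ✓
Check eq2: (4)(1) + (-4)(-4) + (2)(3) = 26 = 26 ✓
Check eq3: (3)(1) + (4)(-4) + (4)(3) = -1 = -1 ✓

x = 1, y = -4, z = 3


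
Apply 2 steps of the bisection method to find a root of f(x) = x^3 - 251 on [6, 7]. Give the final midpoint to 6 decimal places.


f(x) = x^3 - 251
f(6) = -35 < 0
f(7) = 92 > 0

Step 1: midpoint = (6.000000 + 7.000000)/2 = 6.500000
  f(6.500000) = 23.625000
  f(mid) > 0, so root is in [6.000000, 6.500000]

Step 2: midpoint = (6.000000 + 6.500000)/2 = 6.250000
  f(6.250000) = -6.859375
  f(mid) < 0, so root is in [6.250000, 6.500000]

midpoint = 6.250000


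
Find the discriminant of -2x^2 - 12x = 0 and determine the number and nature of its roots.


For ax^2 + bx + c = 0, discriminant D = b^2 - 4ac
Here a = -2, b = -12, c = 0
D = (-12)^2 - 4(-2)(0) = 144 - 0 = 144

D = 144 > 0 and is a perfect square (sqrt = 12)
The equation has 2 distinct real rational roots.

Discriminant = 144, 2 distinct real rational roots


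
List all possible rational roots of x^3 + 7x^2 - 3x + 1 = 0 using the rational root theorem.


Rational root theorem: possible roots are ±p/q where:
  p divides the constant term (1): p ∈ {1}
  q divides the leading coefficient (1): q ∈ {1}

All possible rational roots: -1, 1

-1, 1


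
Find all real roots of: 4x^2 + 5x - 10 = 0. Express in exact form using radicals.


Using the quadratic formula: x = (-b ± sqrt(b^2 - 4ac)) / (2a)
Here a = 4, b = 5, c = -10
Discriminant = b^2 - 4ac = 5^2 - 4(4)(-10) = 25 + 160 = 185
Since discriminant = 185 > 0, there are two real roots.
x = (-5 ± sqrt(185)) / 8
Numerically: x ≈ 1.0752 or x ≈ -2.3252

x = (-5 + sqrt(185)) / 8 or x = (-5 - sqrt(185)) / 8


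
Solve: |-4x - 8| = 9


An absolute value equation |expr| = 9 gives two cases:
Case 1: -4x - 8 = 9
  -4x = 17, so x = -17/4
Case 2: -4x - 8 = -9
  -4x = -1, so x = 1/4

x = -17/4, x = 1/4


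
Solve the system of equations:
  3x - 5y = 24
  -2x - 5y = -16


Using Cramer's rule:
Determinant D = (3)(-5) - (-2)(-5) = -15 - 10 = -25
Dx = (24)(-5) - (-16)(-5) = -120 - 80 = -200
Dy = (3)(-16) - (-2)(24) = -48 + 48 = 0
x = Dx/D = -200/-25 = 8
y = Dy/D = 0/-25 = 0

x = 8, y = 0


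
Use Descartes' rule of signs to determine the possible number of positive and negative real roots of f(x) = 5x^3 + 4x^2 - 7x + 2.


Descartes' rule of signs:

For positive roots, count sign changes in f(x) = 5x^3 + 4x^2 - 7x + 2:
Signs of coefficients: +, +, -, +
Number of sign changes: 2
Possible positive real roots: 2, 0

For negative roots, examine f(-x) = -5x^3 + 4x^2 + 7x + 2:
Signs of coefficients: -, +, +, +
Number of sign changes: 1
Possible negative real roots: 1

Positive roots: 2 or 0; Negative roots: 1


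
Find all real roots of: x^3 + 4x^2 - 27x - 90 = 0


Let p(x) = x^3 + 4x^2 - 27x - 90. By the rational root theorem (leading coefficient 1), any rational root is an integer divisor of 90: try ±1, ±2, ... in turn.
Test x = 1: value = -112 ≠ 0.
Test x = -1: value = -60 ≠ 0.
Test x = 2: value = -120 ≠ 0.
Test x = -2: value = -28 ≠ 0.
Test x = 3: value = -108 ≠ 0.
Test x = -3: value = 0 ✓, so (x + 3) is a factor.
Synthetic division by (x + 3): bring down 1; 1(-3) + 4 = 1; 1(-3) - 27 = -30; (-30)(-3) - 90 = 0 → quotient x^2 + x - 30, remainder 0.
Solve the quadratic x^2 + x - 30 = 0: discriminant = 1^2 - 4(1)(-30) = 1 + 120 = 121.
sqrt(121) = 11, so x = (-1 ± 11)/2: x = 5 or x = -6.

x = -6, x = -3, x = 5


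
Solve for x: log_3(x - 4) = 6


Convert to exponential form: x - 4 = 3^6 = 729
x = 729 + 4 = 733
Check: log_3(733 - 4) = log_3(729) = log_3(729) = 6 ✓

x = 733


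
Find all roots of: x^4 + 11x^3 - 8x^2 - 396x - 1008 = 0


Let p(x) = x^4 + 11x^3 - 8x^2 - 396x - 1008. By the rational root theorem (leading coefficient 1), any rational root is an integer divisor of 1008: try ±1, ±2, ... in turn.
Test x = 1: value = -1400 ≠ 0.
Test x = -1: value = -630 ≠ 0.
Test x = 2: value = -1728 ≠ 0.
Test x = -2: value = -320 ≠ 0.
Test x = 3: value = -1890 ≠ 0.
Test x = -3: value = -108 ≠ 0.
Test x = 4: value = -1760 ≠ 0.
Test x = -4: value = 0 ✓, so (x + 4) is a factor.
Synthetic division by (x + 4): bring down 1; 1(-4) + 11 = 7; 7(-4) - 8 = -36; (-36)(-4) - 396 = -252; (-252)(-4) - 1008 = 0 → quotient x^3 + 7x^2 - 36x - 252, remainder 0.
Continue with the quotient x^3 + 7x^2 - 36x - 252 (candidates must divide 252; re-test x = -4 first in case it repeats).
Test x = -4: value = -60 ≠ 0.
Test x = 6: value = 0 ✓, so (x - 6) is a factor.
Synthetic division by (x - 6): bring down 1; 1(6) + 7 = 13; 13(6) - 36 = 42; 42(6) - 252 = 0 → quotient x^2 + 13x + 42, remainder 0.
Solve the quadratic x^2 + 13x + 42 = 0: discriminant = 13^2 - 4(1)(42) = 169 - 168 = 1.
sqrt(1) = 1, so x = (-13 ± 1)/2: x = -6 or x = -7.
Collecting all roots found:

x = -7, x = -6, x = -4, x = 6


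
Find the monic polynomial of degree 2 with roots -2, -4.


A monic polynomial with roots -2, -4 is:
p(x) = (x + 2)(x + 4)
After multiplying by (x + 2): x + 2
After multiplying by (x + 4): x^2 + 6x + 8

x^2 + 6x + 8


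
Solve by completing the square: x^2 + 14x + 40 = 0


Start: x^2 + 14x + 40 = 0
Move constant: x^2 + 14x = -40
Half of 14 is 7, squared is 49
Add 49 to both sides: x^2 + 14x + 49 = 9
(x + 7)^2 = 9
x + 7 = ±3
x = -7 + 3 = -4 or x = -7 - 3 = -10

x = -10, x = -4


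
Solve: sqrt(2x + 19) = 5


Square both sides: 2x + 19 = 5^2 = 25
2x = 25 - 19 = 6
x = 3
Check: sqrt(2*3 + 19) = sqrt(25) = 5 ✓

x = 3


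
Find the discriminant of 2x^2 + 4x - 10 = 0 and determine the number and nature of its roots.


For ax^2 + bx + c = 0, discriminant D = b^2 - 4ac
Here a = 2, b = 4, c = -10
D = (4)^2 - 4(2)(-10) = 16 + 80 = 96

D = 96 > 0 but not a perfect square
The equation has 2 distinct real irrational roots.

Discriminant = 96, 2 distinct real irrational roots


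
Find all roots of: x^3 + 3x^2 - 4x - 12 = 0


Let p(x) = x^3 + 3x^2 - 4x - 12. By the rational root theorem (leading coefficient 1), any rational root is an integer divisor of 12: try ±1, ±2, ... in turn.
Test x = 1: value = -12 ≠ 0.
Test x = -1: value = -6 ≠ 0.
Test x = 2: value = 0 ✓, so (x - 2) is a factor.
Synthetic division by (x - 2): bring down 1; 1(2) + 3 = 5; 5(2) - 4 = 6; 6(2) - 12 = 0 → quotient x^2 + 5x + 6, remainder 0.
Solve the quadratic x^2 + 5x + 6 = 0: discriminant = 5^2 - 4(1)(6) = 25 - 24 = 1.
sqrt(1) = 1, so x = (-5 ± 1)/2: x = -2 or x = -3.
Collecting all roots found:

x = -3, x = -2, x = 2


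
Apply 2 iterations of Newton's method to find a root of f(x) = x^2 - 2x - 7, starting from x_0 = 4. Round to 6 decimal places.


Newton's method: x_(n+1) = x_n - f(x_n)/f'(x_n)
f(x) = x^2 - 2x - 7
f'(x) = 2x - 2

Iteration 1:
  f(4.000000) = 1.000000
  f'(4.000000) = 6.000000
  x_1 = 4.000000 - (1.000000)/(6.000000) = 3.833333

Iteration 2:
  f(3.833333) = 0.027778
  f'(3.833333) = 5.666667
  x_2 = 3.833333 - (0.027778)/(5.666667) = 3.828431

x_2 = 3.828431


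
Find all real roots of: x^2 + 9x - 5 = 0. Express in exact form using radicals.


Using the quadratic formula: x = (-b ± sqrt(b^2 - 4ac)) / (2a)
Here a = 1, b = 9, c = -5
Discriminant = b^2 - 4ac = 9^2 - 4(1)(-5) = 81 + 20 = 101
Since discriminant = 101 > 0, there are two real roots.
x = (-9 ± sqrt(101)) / 2
Numerically: x ≈ 0.5249 or x ≈ -9.5249

x = (-9 + sqrt(101)) / 2 or x = (-9 - sqrt(101)) / 2


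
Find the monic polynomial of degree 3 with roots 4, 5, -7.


A monic polynomial with roots 4, 5, -7 is:
p(x) = (x - 4)(x - 5)(x + 7)
After multiplying by (x - 4): x - 4
After multiplying by (x - 5): x^2 - 9x + 20
After multiplying by (x + 7): x^3 - 2x^2 - 43x + 140

x^3 - 2x^2 - 43x + 140


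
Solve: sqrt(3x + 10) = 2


Square both sides: 3x + 10 = 2^2 = 4
3x = 4 - 10 = -6
x = -2
Check: sqrt(3*(-2) + 10) = sqrt(4) = 2 ✓

x = -2


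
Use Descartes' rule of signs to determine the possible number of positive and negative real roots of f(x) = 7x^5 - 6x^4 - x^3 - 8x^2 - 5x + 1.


Descartes' rule of signs:

For positive roots, count sign changes in f(x) = 7x^5 - 6x^4 - x^3 - 8x^2 - 5x + 1:
Signs of coefficients: +, -, -, -, -, +
Number of sign changes: 2
Possible positive real roots: 2, 0

For negative roots, examine f(-x) = -7x^5 - 6x^4 + x^3 - 8x^2 + 5x + 1:
Signs of coefficients: -, -, +, -, +, +
Number of sign changes: 3
Possible negative real roots: 3, 1

Positive roots: 2 or 0; Negative roots: 3 or 1


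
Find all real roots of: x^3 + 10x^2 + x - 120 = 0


Let p(x) = x^3 + 10x^2 + x - 120. By the rational root theorem (leading coefficient 1), any rational root is an integer divisor of 120: try ±1, ±2, ... in turn.
Test x = 1: value = -108 ≠ 0.
Test x = -1: value = -112 ≠ 0.
Test x = 2: value = -70 ≠ 0.
Test x = -2: value = -90 ≠ 0.
Test x = 3: value = 0 ✓, so (x - 3) is a factor.
Synthetic division by (x - 3): bring down 1; 1(3) + 10 = 13; 13(3) + 1 = 40; 40(3) - 120 = 0 → quotient x^2 + 13x + 40, remainder 0.
Solve the quadratic x^2 + 13x + 40 = 0: discriminant = 13^2 - 4(1)(40) = 169 - 160 = 9.
sqrt(9) = 3, so x = (-13 ± 3)/2: x = -5 or x = -8.

x = -8, x = -5, x = 3


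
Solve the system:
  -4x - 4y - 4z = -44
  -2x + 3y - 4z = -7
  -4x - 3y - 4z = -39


Using Cramer's rule. Expand each determinant along the first row.
D  = (-4)*[3*(-4) - (-4)*(-3)] - (-4)*[(-2)*(-4) - (-4)*(-4)] + (-4)*[(-2)*(-3) - 3*(-4)]
  = (-4)*(-24) - (-4)*(-8) + (-4)*(18) = -8
Dx = (-44)*[3*(-4) - (-4)*(-3)] - (-4)*[(-7)*(-4) - (-4)*(-39)] + (-4)*[(-7)*(-3) - 3*(-39)]
  = (-44)*(-24) - (-4)*(-128) + (-4)*(138) = -8
Dy = (-4)*[(-7)*(-4) - (-4)*(-39)] - (-44)*[(-2)*(-4) - (-4)*(-4)] + (-4)*[(-2)*(-39) - (-7)*(-4)]
  = (-4)*(-128) - (-44)*(-8) + (-4)*(50) = -40
Dz = (-4)*[3*(-39) - (-7)*(-3)] - (-4)*[(-2)*(-39) - (-7)*(-4)] + (-44)*[(-2)*(-3) - 3*(-4)]
  = (-4)*(-138) - (-4)*(50) + (-44)*(18) = -40
x = Dx/D = -8/-8 = 1, y = Dy/D = -40/-8 = 5, z = Dz/D = -40/-8 = 5
Check eq1: (-4)(1) + (-4)(5) + (-4)(5) = -44 = -44 ✓
Check eq2: (-2)(1) + (3)(5) + (-4)(5) = -7 = -7 ✓
Check eq3: (-4)(1) + (-3)(5) + (-4)(5) = -39 = -39 ✓

x = 1, y = 5, z = 5


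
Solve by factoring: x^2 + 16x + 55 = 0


We need two numbers that multiply to 55 and add to 16.
Those numbers are 11 and 5 (since 11 * 5 = 55 and 11 + 5 = 16).
So x^2 + 16x + 55 = (x + 11)(x + 5) = 0
Setting each factor to zero: x = -11 or x = -5

x = -11, x = -5


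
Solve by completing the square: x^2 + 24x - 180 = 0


Start: x^2 + 24x - 180 = 0
Move constant: x^2 + 24x = 180
Half of 24 is 12, squared is 144
Add 144 to both sides: x^2 + 24x + 144 = 324
(x + 12)^2 = 324
x + 12 = ±18
x = -12 + 18 = 6 or x = -12 - 18 = -30

x = -30, x = 6


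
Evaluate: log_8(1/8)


We need the exponent such that 8^? = 1/8
8^(-1) = 1/8^1 = 1/8
Therefore log_8(1/8) = -1

-1


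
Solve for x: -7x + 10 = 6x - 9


Starting with: -7x + 10 = 6x - 9
Move all x terms to left: (-7 - 6)x = -9 - 10
Simplify: -13x = -19
Divide both sides by -13: x = 19/13

x = 19/13


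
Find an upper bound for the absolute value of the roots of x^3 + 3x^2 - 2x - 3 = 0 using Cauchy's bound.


Cauchy's bound: all roots r satisfy |r| <= 1 + max(|a_i/a_n|) for i = 0,...,n-1
where a_n is the leading coefficient.

Coefficients: [1, 3, -2, -3]
Leading coefficient a_n = 1
Ratios |a_i/a_n|: 3, 2, 3
Maximum ratio: 3
Cauchy's bound: |r| <= 1 + 3 = 4

Upper bound = 4


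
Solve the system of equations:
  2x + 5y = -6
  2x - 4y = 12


Using Cramer's rule:
Determinant D = (2)(-4) - (2)(5) = -8 - 10 = -18
Dx = (-6)(-4) - (12)(5) = 24 - 60 = -36
Dy = (2)(12) - (2)(-6) = 24 + 12 = 36
x = Dx/D = -36/-18 = 2
y = Dy/D = 36/-18 = -2

x = 2, y = -2


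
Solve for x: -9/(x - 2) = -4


Multiply both sides by (x - 2): -9 = -4(x - 2)
Distribute: -9 = -4x + 8
-4x = -9 - 8 = -17
x = 17/4

x = 17/4


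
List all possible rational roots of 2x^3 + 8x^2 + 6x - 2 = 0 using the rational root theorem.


Rational root theorem: possible roots are ±p/q where:
  p divides the constant term (-2): p ∈ {1, 2}
  q divides the leading coefficient (2): q ∈ {1, 2}

All possible rational roots: -2, -1, -1/2, 1/2, 1, 2

-2, -1, -1/2, 1/2, 1, 2


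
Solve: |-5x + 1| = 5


An absolute value equation |expr| = 5 gives two cases:
Case 1: -5x + 1 = 5
  -5x = 4, so x = -4/5
Case 2: -5x + 1 = -5
  -5x = -6, so x = 6/5

x = -4/5, x = 6/5


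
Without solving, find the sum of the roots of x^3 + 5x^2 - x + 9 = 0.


By Vieta's formulas for x^3 + bx^2 + cx + d = 0:
  r1 + r2 + r3 = -b/a = -5
  r1*r2 + r1*r3 + r2*r3 = c/a = -1
  r1*r2*r3 = -d/a = -9


Sum = -5


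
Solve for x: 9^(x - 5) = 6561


Express both sides with the same base.
6561 = 9^4
Since the bases match, equate exponents: x - 5 = 4
So x = 4 - (-5) = 9

x = 9


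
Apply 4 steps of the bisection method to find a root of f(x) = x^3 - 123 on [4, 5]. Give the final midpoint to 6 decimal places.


f(x) = x^3 - 123
f(4) = -59 < 0
f(5) = 2 > 0

Step 1: midpoint = (4.000000 + 5.000000)/2 = 4.500000
  f(4.500000) = -31.875000
  f(mid) < 0, so root is in [4.500000, 5.000000]

Step 2: midpoint = (4.500000 + 5.000000)/2 = 4.750000
  f(4.750000) = -15.828125
  f(mid) < 0, so root is in [4.750000, 5.000000]

Step 3: midpoint = (4.750000 + 5.000000)/2 = 4.875000
  f(4.875000) = -7.142578
  f(mid) < 0, so root is in [4.875000, 5.000000]

Step 4: midpoint = (4.875000 + 5.000000)/2 = 4.937500
  f(4.937500) = -2.629150
  f(mid) < 0, so root is in [4.937500, 5.000000]

midpoint = 4.937500


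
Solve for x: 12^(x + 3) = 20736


Express both sides with the same base.
20736 = 12^4
Since the bases match, equate exponents: x + 3 = 4
So x = 4 - (3) = 1

x = 1


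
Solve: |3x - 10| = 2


An absolute value equation |expr| = 2 gives two cases:
Case 1: 3x - 10 = 2
  3x = 12, so x = 4
Case 2: 3x - 10 = -2
  3x = 8, so x = 8/3

x = 8/3, x = 4


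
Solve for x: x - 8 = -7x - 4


Starting with: x - 8 = -7x - 4
Move all x terms to left: (1 + 7)x = -4 + 8
Simplify: 8x = 4
Divide both sides by 8: x = 1/2

x = 1/2


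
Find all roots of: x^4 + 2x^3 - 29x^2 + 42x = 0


The constant term is 0, so x = 0 is a root. Factor out x:
  x^3 + 2x^2 - 29x + 42 = 0
Let p(x) = x^3 + 2x^2 - 29x + 42. By the rational root theorem (leading coefficient 1), any rational root is an integer divisor of 42: try ±1, ±2, ... in turn.
Test x = 1: value = 16 ≠ 0.
Test x = -1: value = 72 ≠ 0.
Test x = 2: value = 0 ✓, so (x - 2) is a factor.
Synthetic division by (x - 2): bring down 1; 1(2) + 2 = 4; 4(2) - 29 = -21; (-21)(2) + 42 = 0 → quotient x^2 + 4x - 21, remainder 0.
Solve the quadratic x^2 + 4x - 21 = 0: discriminant = 4^2 - 4(1)(-21) = 16 + 84 = 100.
sqrt(100) = 10, so x = (-4 ± 10)/2: x = 3 or x = -7.
Collecting all roots found:

x = -7, x = 0, x = 2, x = 3


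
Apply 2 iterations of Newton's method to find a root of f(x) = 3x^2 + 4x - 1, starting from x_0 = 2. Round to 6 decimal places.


Newton's method: x_(n+1) = x_n - f(x_n)/f'(x_n)
f(x) = 3x^2 + 4x - 1
f'(x) = 6x + 4

Iteration 1:
  f(2.000000) = 19.000000
  f'(2.000000) = 16.000000
  x_1 = 2.000000 - (19.000000)/(16.000000) = 0.812500

Iteration 2:
  f(0.812500) = 4.230469
  f'(0.812500) = 8.875000
  x_2 = 0.812500 - (4.230469)/(8.875000) = 0.335827

x_2 = 0.335827


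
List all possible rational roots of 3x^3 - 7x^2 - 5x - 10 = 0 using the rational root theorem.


Rational root theorem: possible roots are ±p/q where:
  p divides the constant term (-10): p ∈ {1, 2, 5, 10}
  q divides the leading coefficient (3): q ∈ {1, 3}

All possible rational roots: -10, -5, -10/3, -2, -5/3, -1, -2/3, -1/3, 1/3, 2/3, 1, 5/3, 2, 10/3, 5, 10

-10, -5, -10/3, -2, -5/3, -1, -2/3, -1/3, 1/3, 2/3, 1, 5/3, 2, 10/3, 5, 10


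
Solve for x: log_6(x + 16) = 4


Convert to exponential form: x + 16 = 6^4 = 1296
x = 1296 - 16 = 1280
Check: log_6(1280 + 16) = log_6(1296) = log_6(1296) = 4 ✓

x = 1280


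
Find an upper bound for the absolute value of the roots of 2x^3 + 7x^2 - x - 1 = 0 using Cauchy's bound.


Cauchy's bound: all roots r satisfy |r| <= 1 + max(|a_i/a_n|) for i = 0,...,n-1
where a_n is the leading coefficient.

Coefficients: [2, 7, -1, -1]
Leading coefficient a_n = 2
Ratios |a_i/a_n|: 7/2, 1/2, 1/2
Maximum ratio: 7/2
Cauchy's bound: |r| <= 1 + 7/2 = 9/2

Upper bound = 9/2


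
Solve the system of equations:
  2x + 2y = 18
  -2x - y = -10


Using Cramer's rule:
Determinant D = (2)(-1) - (-2)(2) = -2 + 4 = 2
Dx = (18)(-1) - (-10)(2) = -18 + 20 = 2
Dy = (2)(-10) - (-2)(18) = -20 + 36 = 16
x = Dx/D = 2/2 = 1
y = Dy/D = 16/2 = 8

x = 1, y = 8


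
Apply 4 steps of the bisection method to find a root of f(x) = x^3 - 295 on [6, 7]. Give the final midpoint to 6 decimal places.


f(x) = x^3 - 295
f(6) = -79 < 0
f(7) = 48 > 0

Step 1: midpoint = (6.000000 + 7.000000)/2 = 6.500000
  f(6.500000) = -20.375000
  f(mid) < 0, so root is in [6.500000, 7.000000]

Step 2: midpoint = (6.500000 + 7.000000)/2 = 6.750000
  f(6.750000) = 12.546875
  f(mid) > 0, so root is in [6.500000, 6.750000]

Step 3: midpoint = (6.500000 + 6.750000)/2 = 6.625000
  f(6.625000) = -4.224609
  f(mid) < 0, so root is in [6.625000, 6.750000]

Step 4: midpoint = (6.625000 + 6.750000)/2 = 6.687500
  f(6.687500) = 4.082764
  f(mid) > 0, so root is in [6.625000, 6.687500]

midpoint = 6.687500


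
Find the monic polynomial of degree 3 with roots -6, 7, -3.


A monic polynomial with roots -6, 7, -3 is:
p(x) = (x + 6)(x - 7)(x + 3)
After multiplying by (x + 6): x + 6
After multiplying by (x - 7): x^2 - x - 42
After multiplying by (x + 3): x^3 + 2x^2 - 45x - 126

x^3 + 2x^2 - 45x - 126


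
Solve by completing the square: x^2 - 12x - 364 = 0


Start: x^2 - 12x - 364 = 0
Move constant: x^2 - 12x = 364
Half of -12 is -6, squared is 36
Add 36 to both sides: x^2 - 12x + 36 = 400
(x - 6)^2 = 400
x - 6 = ±20
x = 6 + 20 = 26 or x = 6 - 20 = -14

x = -14, x = 26


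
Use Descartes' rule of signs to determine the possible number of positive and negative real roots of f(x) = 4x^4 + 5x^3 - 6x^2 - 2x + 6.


Descartes' rule of signs:

For positive roots, count sign changes in f(x) = 4x^4 + 5x^3 - 6x^2 - 2x + 6:
Signs of coefficients: +, +, -, -, +
Number of sign changes: 2
Possible positive real roots: 2, 0

For negative roots, examine f(-x) = 4x^4 - 5x^3 - 6x^2 + 2x + 6:
Signs of coefficients: +, -, -, +, +
Number of sign changes: 2
Possible negative real roots: 2, 0

Positive roots: 2 or 0; Negative roots: 2 or 0


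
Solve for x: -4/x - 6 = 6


Subtract -6 from both sides: -4/x = 12
Multiply both sides by x: -4 = 12 * x
Divide by 12: x = -1/3

x = -1/3


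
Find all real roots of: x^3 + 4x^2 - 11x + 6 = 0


Let p(x) = x^3 + 4x^2 - 11x + 6. By the rational root theorem (leading coefficient 1), any rational root is an integer divisor of 6: try ±1, ±2, ... in turn.
Test x = 1: value = 0 ✓, so (x - 1) is a factor.
Synthetic division by (x - 1): bring down 1; 1(1) + 4 = 5; 5(1) - 11 = -6; (-6)(1) + 6 = 0 → quotient x^2 + 5x - 6, remainder 0.
Solve the quadratic x^2 + 5x - 6 = 0: discriminant = 5^2 - 4(1)(-6) = 25 + 24 = 49.
sqrt(49) = 7, so x = (-5 ± 7)/2: x = 1 or x = -6.

x = -6, x = 1 (multiplicity 2)


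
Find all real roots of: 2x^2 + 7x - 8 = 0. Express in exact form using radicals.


Using the quadratic formula: x = (-b ± sqrt(b^2 - 4ac)) / (2a)
Here a = 2, b = 7, c = -8
Discriminant = b^2 - 4ac = 7^2 - 4(2)(-8) = 49 + 64 = 113
Since discriminant = 113 > 0, there are two real roots.
x = (-7 ± sqrt(113)) / 4
Numerically: x ≈ 0.9075 or x ≈ -4.4075

x = (-7 + sqrt(113)) / 4 or x = (-7 - sqrt(113)) / 4


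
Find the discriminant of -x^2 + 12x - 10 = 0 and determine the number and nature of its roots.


For ax^2 + bx + c = 0, discriminant D = b^2 - 4ac
Here a = -1, b = 12, c = -10
D = (12)^2 - 4(-1)(-10) = 144 - 40 = 104

D = 104 > 0 but not a perfect square
The equation has 2 distinct real irrational roots.

Discriminant = 104, 2 distinct real irrational roots


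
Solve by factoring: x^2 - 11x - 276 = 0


We need two numbers that multiply to -276 and add to -11.
Those numbers are 12 and -23 (since 12 * (-23) = -276 and 12 + (-23) = -11).
So x^2 - 11x - 276 = (x + 12)(x - 23) = 0
Setting each factor to zero: x = -12 or x = 23

x = -12, x = 23


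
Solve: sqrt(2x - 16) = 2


Square both sides: 2x - 16 = 2^2 = 4
2x = 4 + 16 = 20
x = 10
Check: sqrt(2*10 - 16) = sqrt(4) = 2 ✓

x = 10


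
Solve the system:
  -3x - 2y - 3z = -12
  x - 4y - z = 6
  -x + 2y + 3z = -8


Using Cramer's rule. Expand each determinant along the first row.
D  = (-3)*[(-4)*3 - (-1)*2] - (-2)*[1*3 - (-1)*(-1)] + (-3)*[1*2 - (-4)*(-1)]
  = (-3)*(-10) - (-2)*(2) + (-3)*(-2) = 40
Dx = (-12)*[(-4)*3 - (-1)*2] - (-2)*[6*3 - (-1)*(-8)] + (-3)*[6*2 - (-4)*(-8)]
  = (-12)*(-10) - (-2)*(10) + (-3)*(-20) = 200
Dy = (-3)*[6*3 - (-1)*(-8)] - (-12)*[1*3 - (-1)*(-1)] + (-3)*[1*(-8) - 6*(-1)]
  = (-3)*(10) - (-12)*(2) + (-3)*(-2) = 0
Dz = (-3)*[(-4)*(-8) - 6*2] - (-2)*[1*(-8) - 6*(-1)] + (-12)*[1*2 - (-4)*(-1)]
  = (-3)*(20) - (-2)*(-2) + (-12)*(-2) = -40
x = Dx/D = 200/40 = 5, y = Dy/D = 0/40 = 0, z = Dz/D = -40/40 = -1
Check eq1: (-3)(5) + (-2)(0) + (-3)(-1) = -12 = -12 ✓
Check eq2: (1)(5) + (-4)(0) + (-1)(-1) = 6 = 6 ✓
Check eq3: (-1)(5) + (2)(0) + (3)(-1) = -8 = -8 ✓

x = 5, y = 0, z = -1


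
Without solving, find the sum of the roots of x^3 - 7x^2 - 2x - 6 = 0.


By Vieta's formulas for x^3 + bx^2 + cx + d = 0:
  r1 + r2 + r3 = -b/a = 7
  r1*r2 + r1*r3 + r2*r3 = c/a = -2
  r1*r2*r3 = -d/a = 6


Sum = 7


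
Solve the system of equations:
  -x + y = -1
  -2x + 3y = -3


Using Cramer's rule:
Determinant D = (-1)(3) - (-2)(1) = -3 + 2 = -1
Dx = (-1)(3) - (-3)(1) = -3 + 3 = 0
Dy = (-1)(-3) - (-2)(-1) = 3 - 2 = 1
x = Dx/D = 0/-1 = 0
y = Dy/D = 1/-1 = -1

x = 0, y = -1


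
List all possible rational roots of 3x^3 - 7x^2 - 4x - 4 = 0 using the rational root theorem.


Rational root theorem: possible roots are ±p/q where:
  p divides the constant term (-4): p ∈ {1, 2, 4}
  q divides the leading coefficient (3): q ∈ {1, 3}

All possible rational roots: -4, -2, -4/3, -1, -2/3, -1/3, 1/3, 2/3, 1, 4/3, 2, 4

-4, -2, -4/3, -1, -2/3, -1/3, 1/3, 2/3, 1, 4/3, 2, 4


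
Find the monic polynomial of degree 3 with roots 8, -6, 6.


A monic polynomial with roots 8, -6, 6 is:
p(x) = (x - 8)(x + 6)(x - 6)
After multiplying by (x - 8): x - 8
After multiplying by (x + 6): x^2 - 2x - 48
After multiplying by (x - 6): x^3 - 8x^2 - 36x + 288

x^3 - 8x^2 - 36x + 288


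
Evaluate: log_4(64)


We need the exponent such that 4^? = 64
4^3 = 64
Therefore log_4(64) = 3

3


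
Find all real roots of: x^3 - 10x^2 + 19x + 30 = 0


Let p(x) = x^3 - 10x^2 + 19x + 30. By the rational root theorem (leading coefficient 1), any rational root is an integer divisor of 30: try ±1, ±2, ... in turn.
Test x = 1: value = 40 ≠ 0.
Test x = -1: value = 0 ✓, so (x + 1) is a factor.
Synthetic division by (x + 1): bring down 1; 1(-1) - 10 = -11; (-11)(-1) + 19 = 30; 30(-1) + 30 = 0 → quotient x^2 - 11x + 30, remainder 0.
Solve the quadratic x^2 - 11x + 30 = 0: discriminant = (-11)^2 - 4(1)(30) = 121 - 120 = 1.
sqrt(1) = 1, so x = (11 ± 1)/2: x = 6 or x = 5.

x = -1, x = 5, x = 6
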